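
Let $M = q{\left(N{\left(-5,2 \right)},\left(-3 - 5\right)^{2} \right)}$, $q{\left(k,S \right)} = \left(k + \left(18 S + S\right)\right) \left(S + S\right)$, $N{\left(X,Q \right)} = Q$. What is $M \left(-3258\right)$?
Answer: $-507935232$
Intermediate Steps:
$q{\left(k,S \right)} = 2 S \left(k + 19 S\right)$ ($q{\left(k,S \right)} = \left(k + 19 S\right) 2 S = 2 S \left(k + 19 S\right)$)
$M = 155904$ ($M = 2 \left(-3 - 5\right)^{2} \left(2 + 19 \left(-3 - 5\right)^{2}\right) = 2 \left(-8\right)^{2} \left(2 + 19 \left(-8\right)^{2}\right) = 2 \cdot 64 \left(2 + 19 \cdot 64\right) = 2 \cdot 64 \left(2 + 1216\right) = 2 \cdot 64 \cdot 1218 = 155904$)
$M \left(-3258\right) = 155904 \left(-3258\right) = -507935232$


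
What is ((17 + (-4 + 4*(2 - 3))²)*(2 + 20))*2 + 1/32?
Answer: 114049/32 ≈ 3564.0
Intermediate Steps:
((17 + (-4 + 4*(2 - 3))²)*(2 + 20))*2 + 1/32 = ((17 + (-4 + 4*(-1))²)*22)*2 + 1/32 = ((17 + (-4 - 4)²)*22)*2 + 1/32 = ((17 + (-8)²)*22)*2 + 1/32 = ((17 + 64)*22)*2 + 1/32 = (81*22)*2 + 1/32 = 1782*2 + 1/32 = 3564 + 1/32 = 114049/32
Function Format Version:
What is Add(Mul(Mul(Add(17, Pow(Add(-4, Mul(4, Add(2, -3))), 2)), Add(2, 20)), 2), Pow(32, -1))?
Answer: Rational(114049, 32) ≈ 3564.0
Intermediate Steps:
Add(Mul(Mul(Add(17, Pow(Add(-4, Mul(4, Add(2, -3))), 2)), Add(2, 20)), 2), Pow(32, -1)) = Add(Mul(Mul(Add(17, Pow(Add(-4, Mul(4, -1)), 2)), 22), 2), Rational(1, 32)) = Add(Mul(Mul(Add(17, Pow(Add(-4, -4), 2)), 22), 2), Rational(1, 32)) = Add(Mul(Mul(Add(17, Pow(-8, 2)), 22), 2), Rational(1, 32)) = Add(Mul(Mul(Add(17, 64), 22), 2), Rational(1, 32)) = Add(Mul(Mul(81, 22), 2), Rational(1, 32)) = Add(Mul(1782, 2), Rational(1, 32)) = Add(3564, Rational(1, 32)) = Rational(114049, 32)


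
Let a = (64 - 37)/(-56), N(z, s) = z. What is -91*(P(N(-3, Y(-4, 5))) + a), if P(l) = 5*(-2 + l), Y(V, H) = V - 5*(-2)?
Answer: 18551/8 ≈ 2318.9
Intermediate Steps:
Y(V, H) = 10 + V (Y(V, H) = V + 10 = 10 + V)
P(l) = -10 + 5*l
a = -27/56 (a = 27*(-1/56) = -27/56 ≈ -0.48214)
-91*(P(N(-3, Y(-4, 5))) + a) = -91*((-10 + 5*(-3)) - 27/56) = -91*((-10 - 15) - 27/56) = -91*(-25 - 27/56) = -91*(-1427/56) = 18551/8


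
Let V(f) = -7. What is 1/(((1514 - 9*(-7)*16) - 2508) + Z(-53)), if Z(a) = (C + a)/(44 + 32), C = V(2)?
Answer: 19/251 ≈ 0.075697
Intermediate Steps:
C = -7
Z(a) = -7/76 + a/76 (Z(a) = (-7 + a)/(44 + 32) = (-7 + a)/76 = (-7 + a)*(1/76) = -7/76 + a/76)
1/(((1514 - 9*(-7)*16) - 2508) + Z(-53)) = 1/(((1514 - 9*(-7)*16) - 2508) + (-7/76 + (1/76)*(-53))) = 1/(((1514 + 63*16) - 2508) + (-7/76 - 53/76)) = 1/(((1514 + 1008) - 2508) - 15/19) = 1/((2522 - 2508) - 15/19) = 1/(14 - 15/19) = 1/(251/19) = 19/251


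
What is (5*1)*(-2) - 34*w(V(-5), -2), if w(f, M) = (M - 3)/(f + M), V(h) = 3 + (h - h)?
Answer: 160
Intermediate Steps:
V(h) = 3 (V(h) = 3 + 0 = 3)
w(f, M) = (-3 + M)/(M + f)
(5*1)*(-2) - 34*w(V(-5), -2) = (5*1)*(-2) - 34*(-3 - 2)/(-2 + 3) = 5*(-2) - 34*(-5)/1 = -10 - 34*(-5) = -10 + 170 = 160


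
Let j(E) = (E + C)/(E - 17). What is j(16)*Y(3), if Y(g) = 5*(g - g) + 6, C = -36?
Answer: 120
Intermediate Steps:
j(E) = (-36 + E)/(-17 + E) (j(E) = (E - 36)/(E - 17) = (-36 + E)/(-17 + E))
Y(g) = 6 (Y(g) = 5*0 + 6 = 0 + 6 = 6)
j(16)*Y(3) = ((-36 + 16)/(-17 + 16))*6 = (-20/(-1))*6 = -1*(-20)*6 = 20*6 = 120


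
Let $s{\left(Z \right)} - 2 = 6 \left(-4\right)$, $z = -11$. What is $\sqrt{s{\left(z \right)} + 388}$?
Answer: $\sqrt{366} \approx 19.131$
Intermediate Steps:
$s{\left(Z \right)} = -22$ ($s{\left(Z \right)} = 2 + 6 \left(-4\right) = 2 - 24 = -22$)
$\sqrt{s{\left(z \right)} + 388} = \sqrt{-22 + 388} = \sqrt{366}$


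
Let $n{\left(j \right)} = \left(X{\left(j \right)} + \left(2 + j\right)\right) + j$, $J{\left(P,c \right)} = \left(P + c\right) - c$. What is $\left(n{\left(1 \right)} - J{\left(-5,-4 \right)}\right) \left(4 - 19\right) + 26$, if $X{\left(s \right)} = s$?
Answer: $-124$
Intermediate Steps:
$J{\left(P,c \right)} = P$
$n{\left(j \right)} = 2 + 3 j$ ($n{\left(j \right)} = \left(j + \left(2 + j\right)\right) + j = \left(2 + 2 j\right) + j = 2 + 3 j$)
$\left(n{\left(1 \right)} - J{\left(-5,-4 \right)}\right) \left(4 - 19\right) + 26 = \left(\left(2 + 3 \cdot 1\right) - -5\right) \left(4 - 19\right) + 26 = \left(\left(2 + 3\right) + 5\right) \left(4 - 19\right) + 26 = \left(5 + 5\right) \left(-15\right) + 26 = 10 \left(-15\right) + 26 = -150 + 26 = -124$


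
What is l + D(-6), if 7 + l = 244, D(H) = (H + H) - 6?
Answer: 219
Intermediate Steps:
D(H) = -6 + 2*H (D(H) = 2*H - 6 = -6 + 2*H)
l = 237 (l = -7 + 244 = 237)
l + D(-6) = 237 + (-6 + 2*(-6)) = 237 + (-6 - 12) = 237 - 18 = 219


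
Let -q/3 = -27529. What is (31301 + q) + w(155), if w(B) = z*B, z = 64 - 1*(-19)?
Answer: 126753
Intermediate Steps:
q = 82587 (q = -3*(-27529) = 82587)
z = 83 (z = 64 + 19 = 83)
w(B) = 83*B
(31301 + q) + w(155) = (31301 + 82587) + 83*155 = 113888 + 12865 = 126753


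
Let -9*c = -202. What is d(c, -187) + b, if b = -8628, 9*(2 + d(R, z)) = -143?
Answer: -77813/9 ≈ -8645.9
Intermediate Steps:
c = 202/9 (c = -1/9*(-202) = 202/9 ≈ 22.444)
d(R, z) = -161/9 (d(R, z) = -2 + (1/9)*(-143) = -2 - 143/9 = -161/9)
d(c, -187) + b = -161/9 - 8628 = -77813/9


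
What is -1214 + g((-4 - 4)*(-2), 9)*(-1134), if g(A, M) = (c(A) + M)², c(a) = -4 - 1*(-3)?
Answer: -73790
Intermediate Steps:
c(a) = -1 (c(a) = -4 + 3 = -1)
g(A, M) = (-1 + M)²
-1214 + g((-4 - 4)*(-2), 9)*(-1134) = -1214 + (-1 + 9)²*(-1134) = -1214 + 8²*(-1134) = -1214 + 64*(-1134) = -1214 - 72576 = -73790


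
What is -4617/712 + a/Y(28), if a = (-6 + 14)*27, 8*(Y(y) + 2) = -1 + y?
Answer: 1179549/7832 ≈ 150.61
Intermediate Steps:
Y(y) = -17/8 + y/8 (Y(y) = -2 + (-1 + y)/8 = -2 + (-1/8 + y/8) = -17/8 + y/8)
a = 216 (a = 8*27 = 216)
-4617/712 + a/Y(28) = -4617/712 + 216/(-17/8 + (1/8)*28) = -4617*1/712 + 216/(-17/8 + 7/2) = -4617/712 + 216/(11/8) = -4617/712 + 216*(8/11) = -4617/712 + 1728/11 = 1179549/7832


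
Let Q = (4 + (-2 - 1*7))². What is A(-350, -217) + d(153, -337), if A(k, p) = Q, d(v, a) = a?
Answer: -312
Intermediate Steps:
Q = 25 (Q = (4 + (-2 - 7))² = (4 - 9)² = (-5)² = 25)
A(k, p) = 25
A(-350, -217) + d(153, -337) = 25 - 337 = -312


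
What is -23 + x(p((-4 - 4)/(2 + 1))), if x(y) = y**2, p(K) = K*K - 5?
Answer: -1502/81 ≈ -18.543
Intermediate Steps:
p(K) = -5 + K**2 (p(K) = K**2 - 5 = -5 + K**2)
-23 + x(p((-4 - 4)/(2 + 1))) = -23 + (-5 + ((-4 - 4)/(2 + 1))**2)**2 = -23 + (-5 + (-8/3)**2)**2 = -23 + (-5 + 64/9)**2 = -23 + (19/9)**2 = -23 + 361/81 = -1502/81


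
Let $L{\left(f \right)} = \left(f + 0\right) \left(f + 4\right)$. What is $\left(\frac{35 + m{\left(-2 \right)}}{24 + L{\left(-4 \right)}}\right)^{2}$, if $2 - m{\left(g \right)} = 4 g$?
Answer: $\frac{225}{64} \approx 3.5156$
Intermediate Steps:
$m{\left(g \right)} = 2 - 4 g$
$L{\left(f \right)} = f \left(4 + f\right)$
$\left(\frac{35 + m{\left(-2 \right)}}{24 + L{\left(-4 \right)}}\right)^{2} = \left(\frac{35 + \left(2 - -8\right)}{24 - 4 \left(4 - 4\right)}\right)^{2} = \left(\frac{35 + \left(2 + 8\right)}{24 - 0}\right)^{2} = \left(\frac{35 + 10}{24 + 0}\right)^{2} = \left(\frac{45}{24}\right)^{2} = \left(45 \cdot \frac{1}{24}\right)^{2} = \left(\frac{15}{8}\right)^{2} = \frac{225}{64}$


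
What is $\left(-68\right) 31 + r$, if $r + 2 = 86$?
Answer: $-2024$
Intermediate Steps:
$r = 84$ ($r = -2 + 86 = 84$)
$\left(-68\right) 31 + r = \left(-68\right) 31 + 84 = -2108 + 84 = -2024$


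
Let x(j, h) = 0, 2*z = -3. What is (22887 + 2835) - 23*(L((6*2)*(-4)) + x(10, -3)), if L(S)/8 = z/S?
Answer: 102865/4 ≈ 25716.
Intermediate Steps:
z = -3/2 (z = (1/2)*(-3) = -3/2 ≈ -1.5000)
L(S) = -12/S (L(S) = 8*(-3/(2*S)) = -12/S)
(22887 + 2835) - 23*(L((6*2)*(-4)) + x(10, -3)) = (22887 + 2835) - 23*(-12/((6*2)*(-4)) + 0) = 25722 - 23*(-12/(12*(-4)) + 0) = 25722 - 23*(-12/(-48) + 0) = 25722 - 23*(-12*(-1/48) + 0) = 25722 - 23*(1/4 + 0) = 25722 - 23*1/4 = 25722 - 23/4 = 102865/4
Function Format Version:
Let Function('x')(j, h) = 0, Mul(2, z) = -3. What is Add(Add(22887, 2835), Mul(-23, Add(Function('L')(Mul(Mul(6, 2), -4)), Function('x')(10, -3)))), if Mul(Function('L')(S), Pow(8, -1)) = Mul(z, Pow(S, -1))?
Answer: Rational(102865, 4) ≈ 25716.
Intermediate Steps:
z = Rational(-3, 2) (z = Mul(Rational(1, 2), -3) = Rational(-3, 2) ≈ -1.5000)
Function('L')(S) = Mul(-12, Pow(S, -1)) (Function('L')(S) = Mul(8, Mul(Rational(-3, 2), Pow(S, -1))) = Mul(-12, Pow(S, -1)))
Add(Add(22887, 2835), Mul(-23, Add(Function('L')(Mul(Mul(6, 2), -4)), Function('x')(10, -3)))) = Add(Add(22887, 2835), Mul(-23, Add(Mul(-12, Pow(Mul(Mul(6, 2), -4), -1)), 0))) = Add(25722, Mul(-23, Add(Mul(-12, Pow(Mul(12, -4), -1)), 0))) = Add(25722, Mul(-23, Add(Mul(-12, Pow(-48, -1)), 0))) = Add(25722, Mul(-23, Add(Mul(-12, Rational(-1, 48)), 0))) = Add(25722, Mul(-23, Add(Rational(1, 4), 0))) = Add(25722, Mul(-23, Rational(1, 4))) = Add(25722, Rational(-23, 4)) = Rational(102865, 4)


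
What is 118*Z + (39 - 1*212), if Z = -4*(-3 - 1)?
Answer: 1715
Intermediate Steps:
Z = 16 (Z = -4*(-4) = 16)
118*Z + (39 - 1*212) = 118*16 + (39 - 1*212) = 1888 + (39 - 212) = 1888 - 173 = 1715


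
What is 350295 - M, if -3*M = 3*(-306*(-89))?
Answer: 377529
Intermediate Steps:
M = -27234 (M = -(-306)*(-89) = -27234 ≈ -27234.)
350295 - M = 350295 - 1*(-27234) = 350295 + 27234 = 377529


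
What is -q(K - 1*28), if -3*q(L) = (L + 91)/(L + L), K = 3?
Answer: -11/25 ≈ -0.44000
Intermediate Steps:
q(L) = -(91 + L)/(6*L) (q(L) = -(L + 91)/(3*(L + L)) = -(91 + L)/(3*(2*L)) = -(91 + L)*1/(2*L)/3 = -(91 + L)/(6*L))
-q(K - 1*28) = -(-91 - (3 - 1*28))/(6*(3 - 1*28)) = -(-91 - (3 - 28))/(6*(3 - 28)) = -(-91 - 1*(-25))/(6*(-25)) = -(-1)*(-91 + 25)/(6*25) = -(-1)*(-66)/(6*25) = -1*11/25 = -11/25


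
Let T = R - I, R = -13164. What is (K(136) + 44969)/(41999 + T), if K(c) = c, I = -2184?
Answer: 45105/31019 ≈ 1.4541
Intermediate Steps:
T = -10980 (T = -13164 - 1*(-2184) = -13164 + 2184 = -10980)
(K(136) + 44969)/(41999 + T) = (136 + 44969)/(41999 - 10980) = 45105/31019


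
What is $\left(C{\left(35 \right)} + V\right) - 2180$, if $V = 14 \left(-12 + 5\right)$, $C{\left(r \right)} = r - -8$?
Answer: $-2235$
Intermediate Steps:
$C{\left(r \right)} = 8 + r$ ($C{\left(r \right)} = r + 8 = 8 + r$)
$V = -98$ ($V = 14 \left(-7\right) = -98$)
$\left(C{\left(35 \right)} + V\right) - 2180 = \left(\left(8 + 35\right) - 98\right) - 2180 = \left(43 - 98\right) - 2180 = -55 - 2180 = -2235$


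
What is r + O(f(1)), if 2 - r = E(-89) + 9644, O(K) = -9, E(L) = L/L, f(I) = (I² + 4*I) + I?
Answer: -9652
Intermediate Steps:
f(I) = I² + 5*I
E(L) = 1
r = -9643 (r = 2 - (1 + 9644) = 2 - 1*9645 = 2 - 9645 = -9643)
r + O(f(1)) = -9643 - 9 = -9652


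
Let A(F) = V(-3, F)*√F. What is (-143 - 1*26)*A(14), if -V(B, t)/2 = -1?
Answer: -338*√14 ≈ -1264.7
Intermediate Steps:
V(B, t) = 2 (V(B, t) = -2*(-1) = 2)
A(F) = 2*√F
(-143 - 1*26)*A(14) = (-143 - 1*26)*(2*√14) = (-143 - 26)*(2*√14) = -338*√14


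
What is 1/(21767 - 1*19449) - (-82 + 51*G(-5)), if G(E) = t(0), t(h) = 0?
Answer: 190077/2318 ≈ 82.000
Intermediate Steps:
G(E) = 0
1/(21767 - 1*19449) - (-82 + 51*G(-5)) = 1/(21767 - 1*19449) - (-82 + 51*0) = 1/(21767 - 19449) - (-82 + 0) = 1/2318 - 1*(-82) = 1/2318 + 82 = 190077/2318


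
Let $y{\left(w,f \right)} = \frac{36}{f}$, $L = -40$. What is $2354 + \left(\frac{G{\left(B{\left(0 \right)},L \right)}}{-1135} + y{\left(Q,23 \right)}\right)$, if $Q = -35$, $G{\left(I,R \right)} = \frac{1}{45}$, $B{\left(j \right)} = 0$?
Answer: $\frac{2767141327}{1174725} \approx 2355.6$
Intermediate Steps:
$G{\left(I,R \right)} = \frac{1}{45}$
$2354 + \left(\frac{G{\left(B{\left(0 \right)},L \right)}}{-1135} + y{\left(Q,23 \right)}\right) = 2354 + \left(\frac{1}{45 \left(-1135\right)} + \frac{36}{23}\right) = 2354 + \left(\frac{1}{45} \left(- \frac{1}{1135}\right) + 36 \cdot \frac{1}{23}\right) = 2354 + \left(- \frac{1}{51075} + \frac{36}{23}\right) = 2354 + \frac{1838677}{1174725} = \frac{2767141327}{1174725}$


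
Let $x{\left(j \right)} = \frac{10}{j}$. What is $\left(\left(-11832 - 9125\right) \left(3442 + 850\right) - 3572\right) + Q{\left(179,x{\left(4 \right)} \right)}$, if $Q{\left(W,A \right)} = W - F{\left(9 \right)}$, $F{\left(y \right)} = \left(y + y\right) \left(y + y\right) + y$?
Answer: $-89951170$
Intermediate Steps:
$F{\left(y \right)} = y + 4 y^{2}$ ($F{\left(y \right)} = 2 y 2 y + y = 4 y^{2} + y = y + 4 y^{2}$)
$Q{\left(W,A \right)} = -333 + W$ ($Q{\left(W,A \right)} = W - 9 \left(1 + 4 \cdot 9\right) = W - 9 \left(1 + 36\right) = W - 9 \cdot 37 = W - 333 = -333 + W$)
$\left(\left(-11832 - 9125\right) \left(3442 + 850\right) - 3572\right) + Q{\left(179,x{\left(4 \right)} \right)} = \left(\left(-11832 - 9125\right) \left(3442 + 850\right) - 3572\right) + \left(-333 + 179\right) = \left(\left(-20957\right) 4292 - 3572\right) - 154 = \left(-89947444 - 3572\right) - 154 = -89951016 - 154 = -89951170$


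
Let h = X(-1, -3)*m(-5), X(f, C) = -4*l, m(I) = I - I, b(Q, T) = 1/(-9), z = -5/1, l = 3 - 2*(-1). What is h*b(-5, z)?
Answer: 0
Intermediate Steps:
l = 5 (l = 3 + 2 = 5)
z = -5 (z = -5*1 = -5)
b(Q, T) = -1/9
m(I) = 0
X(f, C) = -20 (X(f, C) = -4*5 = -20)
h = 0 (h = -20*0 = 0)
h*b(-5, z) = 0*(-1/9) = 0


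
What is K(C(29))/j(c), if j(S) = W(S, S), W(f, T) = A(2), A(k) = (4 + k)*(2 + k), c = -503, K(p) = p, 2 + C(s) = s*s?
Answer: 839/24 ≈ 34.958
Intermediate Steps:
C(s) = -2 + s² (C(s) = -2 + s*s = -2 + s²)
A(k) = (2 + k)*(4 + k)
W(f, T) = 24 (W(f, T) = 8 + 2² + 6*2 = 8 + 4 + 12 = 24)
j(S) = 24
K(C(29))/j(c) = (-2 + 29²)/24 = (-2 + 841)*(1/24) = 839*(1/24) = 839/24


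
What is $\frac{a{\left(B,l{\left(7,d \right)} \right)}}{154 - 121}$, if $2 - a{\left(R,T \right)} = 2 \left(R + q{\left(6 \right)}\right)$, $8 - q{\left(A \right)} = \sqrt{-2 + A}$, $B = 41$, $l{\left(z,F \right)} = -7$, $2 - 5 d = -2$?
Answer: $- \frac{92}{33} \approx -2.7879$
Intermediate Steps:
$d = \frac{4}{5}$ ($d = \frac{2}{5} - - \frac{2}{5} = \frac{2}{5} + \frac{2}{5} = \frac{4}{5} \approx 0.8$)
$q{\left(A \right)} = 8 - \sqrt{-2 + A}$
$a{\left(R,T \right)} = -10 - 2 R$ ($a{\left(R,T \right)} = 2 - 2 \left(R + \left(8 - \sqrt{-2 + 6}\right)\right) = 2 - 2 \left(R + \left(8 - \sqrt{4}\right)\right) = 2 - 2 \left(R + \left(8 - 2\right)\right) = 2 - 2 \left(R + 6\right) = 2 - 2 \left(6 + R\right) = 2 - \left(12 + 2 R\right) = -10 - 2 R$)
$\frac{a{\left(B,l{\left(7,d \right)} \right)}}{154 - 121} = \frac{-10 - 82}{154 - 121} = \frac{-10 - 82}{33} = \left(-92\right) \frac{1}{33} = - \frac{92}{33}$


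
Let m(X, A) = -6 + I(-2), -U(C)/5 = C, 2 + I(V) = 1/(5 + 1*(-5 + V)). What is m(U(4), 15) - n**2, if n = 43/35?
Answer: -24523/2450 ≈ -10.009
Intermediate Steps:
n = 43/35 (n = 43*(1/35) = 43/35 ≈ 1.2286)
I(V) = -2 + 1/V (I(V) = -2 + 1/(5 + 1*(-5 + V)) = -2 + 1/(5 + (-5 + V)) = -2 + 1/V)
U(C) = -5*C
m(X, A) = -17/2 (m(X, A) = -6 + (-2 + 1/(-2)) = -6 + (-2 - 1/2) = -6 - 5/2 = -17/2)
m(U(4), 15) - n**2 = -17/2 - (43/35)**2 = -17/2 - 1*1849/1225 = -17/2 - 1849/1225 = -24523/2450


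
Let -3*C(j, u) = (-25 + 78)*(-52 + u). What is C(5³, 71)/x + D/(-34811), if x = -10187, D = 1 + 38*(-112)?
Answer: 165091732/1063858971 ≈ 0.15518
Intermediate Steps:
C(j, u) = 2756/3 - 53*u/3 (C(j, u) = -(-25 + 78)*(-52 + u)/3 = -53*(-52 + u)/3 = -(-2756 + 53*u)/3 = 2756/3 - 53*u/3)
D = -4255 (D = 1 - 4256 = -4255)
C(5³, 71)/x + D/(-34811) = (2756/3 - 53/3*71)/(-10187) - 4255/(-34811) = (2756/3 - 3763/3)*(-1/10187) - 4255*(-1/34811) = -1007/3*(-1/10187) + 4255/34811 = 1007/30561 + 4255/34811 = 165091732/1063858971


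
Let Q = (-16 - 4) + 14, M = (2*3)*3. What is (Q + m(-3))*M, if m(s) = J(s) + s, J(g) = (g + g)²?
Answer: 486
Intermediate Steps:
M = 18 (M = 6*3 = 18)
Q = -6 (Q = -20 + 14 = -6)
J(g) = 4*g² (J(g) = (2*g)² = 4*g²)
m(s) = s + 4*s² (m(s) = 4*s² + s = s + 4*s²)
(Q + m(-3))*M = (-6 - 3*(1 + 4*(-3)))*18 = (-6 - 3*(1 - 12))*18 = (-6 - 3*(-11))*18 = (-6 + 33)*18 = 27*18 = 486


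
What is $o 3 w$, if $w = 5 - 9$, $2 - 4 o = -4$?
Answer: $-18$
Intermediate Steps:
$o = \frac{3}{2}$ ($o = \frac{1}{2} - -1 = \frac{1}{2} + 1 = \frac{3}{2} \approx 1.5$)
$w = -4$
$o 3 w = \frac{3}{2} \cdot 3 \left(-4\right) = \frac{9}{2} \left(-4\right) = -18$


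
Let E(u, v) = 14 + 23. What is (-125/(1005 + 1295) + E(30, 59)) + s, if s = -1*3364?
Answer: -306089/92 ≈ -3327.1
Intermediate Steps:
E(u, v) = 37
s = -3364
(-125/(1005 + 1295) + E(30, 59)) + s = (-125/(1005 + 1295) + 37) - 3364 = (-125/2300 + 37) - 3364 = (-125*1/2300 + 37) - 3364 = (-5/92 + 37) - 3364 = 3399/92 - 3364 = -306089/92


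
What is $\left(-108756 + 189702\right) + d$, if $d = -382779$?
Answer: $-301833$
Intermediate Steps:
$\left(-108756 + 189702\right) + d = \left(-108756 + 189702\right) - 382779 = 80946 - 382779 = -301833$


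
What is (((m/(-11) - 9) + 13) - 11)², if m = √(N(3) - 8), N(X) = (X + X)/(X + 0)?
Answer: (77 + I*√6)²/121 ≈ 48.95 + 3.1175*I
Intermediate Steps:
N(X) = 2 (N(X) = (2*X)/X = 2)
m = I*√6 (m = √(2 - 8) = √(-6) = I*√6 ≈ 2.4495*I)
(((m/(-11) - 9) + 13) - 11)² = ((((I*√6)/(-11) - 9) + 13) - 11)² = ((((I*√6)*(-1/11) - 9) + 13) - 11)² = (((-I*√6/11 - 9) + 13) - 11)² = (((-9 - I*√6/11) + 13) - 11)² = ((4 - I*√6/11) - 11)² = (-7 - I*√6/11)²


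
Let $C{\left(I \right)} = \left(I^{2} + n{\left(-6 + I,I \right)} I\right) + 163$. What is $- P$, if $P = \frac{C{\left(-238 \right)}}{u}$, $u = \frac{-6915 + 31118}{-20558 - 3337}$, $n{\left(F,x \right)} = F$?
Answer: $\frac{2745033705}{24203} \approx 1.1342 \cdot 10^{5}$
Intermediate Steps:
$C{\left(I \right)} = 163 + I^{2} + I \left(-6 + I\right)$ ($C{\left(I \right)} = \left(I^{2} + \left(-6 + I\right) I\right) + 163 = \left(I^{2} + I \left(-6 + I\right)\right) + 163 = 163 + I^{2} + I \left(-6 + I\right)$)
$u = - \frac{24203}{23895}$ ($u = \frac{24203}{-23895} = 24203 \left(- \frac{1}{23895}\right) = - \frac{24203}{23895} \approx -1.0129$)
$P = - \frac{2745033705}{24203}$ ($P = \frac{163 + \left(-238\right)^{2} - 238 \left(-6 - 238\right)}{- \frac{24203}{23895}} = \left(163 + 56644 - -58072\right) \left(- \frac{23895}{24203}\right) = \left(163 + 56644 + 58072\right) \left(- \frac{23895}{24203}\right) = 114879 \left(- \frac{23895}{24203}\right) = - \frac{2745033705}{24203} \approx -1.1342 \cdot 10^{5}$)
$- P = \left(-1\right) \left(- \frac{2745033705}{24203}\right) = \frac{2745033705}{24203}$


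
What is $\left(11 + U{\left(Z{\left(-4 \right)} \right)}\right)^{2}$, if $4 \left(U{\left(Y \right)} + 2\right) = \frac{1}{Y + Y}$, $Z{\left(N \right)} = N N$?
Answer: $\frac{1329409}{16384} \approx 81.141$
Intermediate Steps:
$Z{\left(N \right)} = N^{2}$
$U{\left(Y \right)} = -2 + \frac{1}{8 Y}$ ($U{\left(Y \right)} = -2 + \frac{1}{4 \left(Y + Y\right)} = -2 + \frac{1}{4 \cdot 2 Y} = -2 + \frac{\frac{1}{2} \frac{1}{Y}}{4} = -2 + \frac{1}{8 Y}$)
$\left(11 + U{\left(Z{\left(-4 \right)} \right)}\right)^{2} = \left(11 - \left(2 - \frac{1}{8 \left(-4\right)^{2}}\right)\right)^{2} = \left(11 - \left(2 - \frac{1}{8 \cdot 16}\right)\right)^{2} = \left(11 + \left(-2 + \frac{1}{8} \cdot \frac{1}{16}\right)\right)^{2} = \left(11 + \left(-2 + \frac{1}{128}\right)\right)^{2} = \left(11 - \frac{255}{128}\right)^{2} = \left(\frac{1153}{128}\right)^{2} = \frac{1329409}{16384}$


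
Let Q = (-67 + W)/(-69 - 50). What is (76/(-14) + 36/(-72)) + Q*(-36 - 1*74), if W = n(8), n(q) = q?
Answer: -14391/238 ≈ -60.466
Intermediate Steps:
W = 8
Q = 59/119 (Q = (-67 + 8)/(-69 - 50) = -59/(-119) = -59*(-1/119) = 59/119 ≈ 0.49580)
(76/(-14) + 36/(-72)) + Q*(-36 - 1*74) = (76/(-14) + 36/(-72)) + 59*(-36 - 1*74)/119 = (76*(-1/14) + 36*(-1/72)) + 59*(-36 - 74)/119 = (-38/7 - 1/2) + (59/119)*(-110) = -83/14 - 6490/119 = -14391/238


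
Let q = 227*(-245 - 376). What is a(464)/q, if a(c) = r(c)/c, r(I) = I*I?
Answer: -464/140967 ≈ -0.0032916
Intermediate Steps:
r(I) = I²
q = -140967 (q = 227*(-621) = -140967)
a(c) = c (a(c) = c²/c = c)
a(464)/q = 464/(-140967) = 464*(-1/140967) = -464/140967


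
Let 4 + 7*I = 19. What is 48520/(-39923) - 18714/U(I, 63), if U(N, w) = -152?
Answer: 369871991/3034148 ≈ 121.90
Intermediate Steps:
I = 15/7 (I = -4/7 + (1/7)*19 = -4/7 + 19/7 = 15/7 ≈ 2.1429)
48520/(-39923) - 18714/U(I, 63) = 48520/(-39923) - 18714/(-152) = 48520*(-1/39923) - 18714*(-1/152) = -48520/39923 + 9357/76 = 369871991/3034148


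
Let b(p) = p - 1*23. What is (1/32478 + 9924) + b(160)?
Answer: 326761159/32478 ≈ 10061.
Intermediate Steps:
b(p) = -23 + p (b(p) = p - 23 = -23 + p)
(1/32478 + 9924) + b(160) = (1/32478 + 9924) + (-23 + 160) = (1/32478 + 9924) + 137 = 322311673/32478 + 137 = 326761159/32478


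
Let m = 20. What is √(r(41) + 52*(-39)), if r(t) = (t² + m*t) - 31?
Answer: √442 ≈ 21.024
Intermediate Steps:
r(t) = -31 + t² + 20*t (r(t) = (t² + 20*t) - 31 = -31 + t² + 20*t)
√(r(41) + 52*(-39)) = √((-31 + 41² + 20*41) + 52*(-39)) = √((-31 + 1681 + 820) - 2028) = √(2470 - 2028) = √442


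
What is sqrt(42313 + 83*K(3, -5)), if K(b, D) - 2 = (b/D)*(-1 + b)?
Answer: sqrt(1059485)/5 ≈ 205.86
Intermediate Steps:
K(b, D) = 2 + b*(-1 + b)/D (K(b, D) = 2 + (b/D)*(-1 + b) = 2 + b*(-1 + b)/D)
sqrt(42313 + 83*K(3, -5)) = sqrt(42313 + 83*((3**2 - 1*3 + 2*(-5))/(-5))) = sqrt(42313 + 83*(-(9 - 3 - 10)/5)) = sqrt(42313 + 83*(-1/5*(-4))) = sqrt(42313 + 83*(4/5)) = sqrt(42313 + 332/5) = sqrt(211897/5) = sqrt(1059485)/5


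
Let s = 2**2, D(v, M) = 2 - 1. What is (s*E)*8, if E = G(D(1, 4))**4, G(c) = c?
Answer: 32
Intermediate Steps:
D(v, M) = 1
s = 4
E = 1 (E = 1**4 = 1)
(s*E)*8 = (4*1)*8 = 4*8 = 32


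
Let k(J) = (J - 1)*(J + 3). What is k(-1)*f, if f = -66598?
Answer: 266392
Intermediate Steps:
k(J) = (-1 + J)*(3 + J)
k(-1)*f = (-3 + (-1)**2 + 2*(-1))*(-66598) = (-3 + 1 - 2)*(-66598) = -4*(-66598) = 266392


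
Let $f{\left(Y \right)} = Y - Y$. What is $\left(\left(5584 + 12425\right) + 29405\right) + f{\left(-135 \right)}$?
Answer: $47414$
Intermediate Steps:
$f{\left(Y \right)} = 0$
$\left(\left(5584 + 12425\right) + 29405\right) + f{\left(-135 \right)} = \left(\left(5584 + 12425\right) + 29405\right) + 0 = \left(18009 + 29405\right) + 0 = 47414 + 0 = 47414$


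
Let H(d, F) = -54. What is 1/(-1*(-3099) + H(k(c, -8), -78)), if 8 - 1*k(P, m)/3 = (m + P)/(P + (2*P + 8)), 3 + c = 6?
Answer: 1/3045 ≈ 0.00032841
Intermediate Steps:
c = 3 (c = -3 + 6 = 3)
k(P, m) = 24 - 3*(P + m)/(8 + 3*P) (k(P, m) = 24 - 3*(m + P)/(P + (2*P + 8)) = 24 - 3*(P + m)/(P + (8 + 2*P)) = 24 - 3*(P + m)/(8 + 3*P))
1/(-1*(-3099) + H(k(c, -8), -78)) = 1/(-1*(-3099) - 54) = 1/(3099 - 54) = 1/3045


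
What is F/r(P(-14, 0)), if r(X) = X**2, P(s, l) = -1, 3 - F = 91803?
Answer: -91800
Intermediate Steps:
F = -91800 (F = 3 - 1*91803 = 3 - 91803 = -91800)
F/r(P(-14, 0)) = -91800/((-1)**2) = -91800/1 = -91800*1 = -91800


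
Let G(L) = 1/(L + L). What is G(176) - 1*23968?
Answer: -8436735/352 ≈ -23968.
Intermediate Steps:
G(L) = 1/(2*L)
G(176) - 1*23968 = (½)/176 - 1*23968 = (½)*(1/176) - 23968 = 1/352 - 23968 = -8436735/352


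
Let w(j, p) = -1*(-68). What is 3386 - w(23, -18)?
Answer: 3318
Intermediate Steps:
w(j, p) = 68
3386 - w(23, -18) = 3386 - 1*68 = 3386 - 68 = 3318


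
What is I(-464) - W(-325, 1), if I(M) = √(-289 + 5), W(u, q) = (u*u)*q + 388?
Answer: -106013 + 2*I*√71 ≈ -1.0601e+5 + 16.852*I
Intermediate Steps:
W(u, q) = 388 + q*u² (W(u, q) = u²*q + 388 = q*u² + 388 = 388 + q*u²)
I(M) = 2*I*√71 (I(M) = √(-284) = 2*I*√71)
I(-464) - W(-325, 1) = 2*I*√71 - (388 + 1*(-325)²) = 2*I*√71 - (388 + 1*105625) = 2*I*√71 - (388 + 105625) = 2*I*√71 - 1*106013 = 2*I*√71 - 106013 = -106013 + 2*I*√71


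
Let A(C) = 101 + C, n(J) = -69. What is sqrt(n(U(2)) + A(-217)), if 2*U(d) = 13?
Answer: I*sqrt(185) ≈ 13.601*I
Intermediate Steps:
U(d) = 13/2 (U(d) = (1/2)*13 = 13/2)
sqrt(n(U(2)) + A(-217)) = sqrt(-69 + (101 - 217)) = sqrt(-69 - 116) = sqrt(-185) = I*sqrt(185)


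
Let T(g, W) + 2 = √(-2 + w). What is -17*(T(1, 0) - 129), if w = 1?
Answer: 2227 - 17*I ≈ 2227.0 - 17.0*I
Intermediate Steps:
T(g, W) = -2 + I (T(g, W) = -2 + √(-2 + 1) = -2 + √(-1) = -2 + I)
-17*(T(1, 0) - 129) = -17*((-2 + I) - 129) = -17*(-131 + I) = 2227 - 17*I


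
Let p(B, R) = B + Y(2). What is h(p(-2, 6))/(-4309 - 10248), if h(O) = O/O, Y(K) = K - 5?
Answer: -1/14557 ≈ -6.8696e-5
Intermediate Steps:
Y(K) = -5 + K
p(B, R) = -3 + B (p(B, R) = B + (-5 + 2) = B - 3 = -3 + B)
h(O) = 1
h(p(-2, 6))/(-4309 - 10248) = 1/(-4309 - 10248) = 1/(-14557) = -1/14557*1 = -1/14557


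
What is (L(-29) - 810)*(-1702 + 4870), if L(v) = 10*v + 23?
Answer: -3411936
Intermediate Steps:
L(v) = 23 + 10*v
(L(-29) - 810)*(-1702 + 4870) = ((23 + 10*(-29)) - 810)*(-1702 + 4870) = ((23 - 290) - 810)*3168 = (-267 - 810)*3168 = -1077*3168 = -3411936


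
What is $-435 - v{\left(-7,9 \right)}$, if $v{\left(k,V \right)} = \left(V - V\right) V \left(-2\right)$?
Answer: $-435$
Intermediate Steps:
$v{\left(k,V \right)} = 0$ ($v{\left(k,V \right)} = 0 V \left(-2\right) = 0 \left(-2\right) = 0$)
$-435 - v{\left(-7,9 \right)} = -435 - 0 = -435 + 0 = -435$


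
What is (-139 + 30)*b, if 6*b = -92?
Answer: 5014/3 ≈ 1671.3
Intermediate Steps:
b = -46/3 (b = (1/6)*(-92) = -46/3 ≈ -15.333)
(-139 + 30)*b = (-139 + 30)*(-46/3) = -109*(-46/3) = 5014/3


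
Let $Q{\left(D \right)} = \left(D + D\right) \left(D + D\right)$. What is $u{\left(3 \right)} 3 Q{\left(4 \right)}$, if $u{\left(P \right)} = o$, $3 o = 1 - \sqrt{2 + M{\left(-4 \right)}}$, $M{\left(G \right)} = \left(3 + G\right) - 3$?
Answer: $64 - 64 i \sqrt{2} \approx 64.0 - 90.51 i$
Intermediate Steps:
$M{\left(G \right)} = G$
$Q{\left(D \right)} = 4 D^{2}$ ($Q{\left(D \right)} = 2 D 2 D = 4 D^{2}$)
$o = \frac{1}{3} - \frac{i \sqrt{2}}{3}$ ($o = \frac{1 - \sqrt{2 - 4}}{3} = \frac{1 - \sqrt{-2}}{3} = \frac{1 - i \sqrt{2}}{3} = \frac{1}{3} - \frac{i \sqrt{2}}{3} \approx 0.33333 - 0.4714 i$)
$u{\left(P \right)} = \frac{1}{3} - \frac{i \sqrt{2}}{3}$
$u{\left(3 \right)} 3 Q{\left(4 \right)} = \left(\frac{1}{3} - \frac{i \sqrt{2}}{3}\right) 3 \cdot 4 \cdot 4^{2} = \left(1 - i \sqrt{2}\right) 4 \cdot 16 = \left(1 - i \sqrt{2}\right) 64 = 64 - 64 i \sqrt{2}$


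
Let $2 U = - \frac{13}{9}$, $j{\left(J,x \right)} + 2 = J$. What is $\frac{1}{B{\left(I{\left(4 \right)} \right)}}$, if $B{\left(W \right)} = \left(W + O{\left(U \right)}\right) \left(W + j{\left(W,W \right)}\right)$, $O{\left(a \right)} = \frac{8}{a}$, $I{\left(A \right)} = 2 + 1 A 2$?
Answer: $- \frac{13}{252} \approx -0.051587$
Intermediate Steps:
$j{\left(J,x \right)} = -2 + J$
$I{\left(A \right)} = 2 + 2 A$ ($I{\left(A \right)} = 2 + A 2 = 2 + 2 A$)
$U = - \frac{13}{18}$ ($U = \frac{\left(-13\right) \frac{1}{9}}{2} = \frac{1}{2} \left(- \frac{13}{9}\right) = - \frac{13}{18} \approx -0.72222$)
$B{\left(W \right)} = \left(-2 + 2 W\right) \left(- \frac{144}{13} + W\right)$ ($B{\left(W \right)} = \left(W + \frac{8}{- \frac{13}{18}}\right) \left(W + \left(-2 + W\right)\right) = \left(W + 8 \left(- \frac{18}{13}\right)\right) \left(-2 + 2 W\right) = \left(W - \frac{144}{13}\right) \left(-2 + 2 W\right) = \left(- \frac{144}{13} + W\right) \left(-2 + 2 W\right) = \left(-2 + 2 W\right) \left(- \frac{144}{13} + W\right)$)
$\frac{1}{B{\left(I{\left(4 \right)} \right)}} = \frac{1}{\frac{288}{13} + 2 \left(2 + 2 \cdot 4\right)^{2} - \frac{314 \left(2 + 2 \cdot 4\right)}{13}} = \frac{1}{\frac{288}{13} + 2 \left(2 + 8\right)^{2} - \frac{314 \left(2 + 8\right)}{13}} = \frac{1}{\frac{288}{13} + 2 \cdot 10^{2} - \frac{3140}{13}} = \frac{1}{\frac{288}{13} + 2 \cdot 100 - \frac{3140}{13}} = \frac{1}{\frac{288}{13} + 200 - \frac{3140}{13}} = \frac{1}{- \frac{252}{13}} = - \frac{13}{252}$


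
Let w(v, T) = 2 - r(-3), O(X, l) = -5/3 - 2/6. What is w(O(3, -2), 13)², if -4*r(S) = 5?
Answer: 169/16 ≈ 10.563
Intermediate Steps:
r(S) = -5/4 (r(S) = -¼*5 = -5/4)
O(X, l) = -2 (O(X, l) = -5*⅓ - 2*⅙ = -5/3 - ⅓ = -2)
w(v, T) = 13/4 (w(v, T) = 2 - 1*(-5/4) = 2 + 5/4 = 13/4)
w(O(3, -2), 13)² = (13/4)² = 169/16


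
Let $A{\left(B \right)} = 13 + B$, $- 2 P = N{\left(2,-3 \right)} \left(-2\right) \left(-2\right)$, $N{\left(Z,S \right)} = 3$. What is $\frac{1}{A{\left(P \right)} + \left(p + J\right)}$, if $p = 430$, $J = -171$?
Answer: $\frac{1}{266} \approx 0.0037594$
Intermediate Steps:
$P = -6$ ($P = - \frac{3 \left(-2\right) \left(-2\right)}{2} = - \frac{\left(-6\right) \left(-2\right)}{2} = \left(- \frac{1}{2}\right) 12 = -6$)
$\frac{1}{A{\left(P \right)} + \left(p + J\right)} = \frac{1}{\left(13 - 6\right) + \left(430 - 171\right)} = \frac{1}{7 + 259} = \frac{1}{266}$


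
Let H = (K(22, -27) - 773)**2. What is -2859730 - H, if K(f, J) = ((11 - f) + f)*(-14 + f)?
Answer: -3328955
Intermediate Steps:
K(f, J) = -154 + 11*f (K(f, J) = 11*(-14 + f) = -154 + 11*f)
H = 469225 (H = ((-154 + 11*22) - 773)**2 = ((-154 + 242) - 773)**2 = (88 - 773)**2 = (-685)**2 = 469225)
-2859730 - H = -2859730 - 1*469225 = -2859730 - 469225 = -3328955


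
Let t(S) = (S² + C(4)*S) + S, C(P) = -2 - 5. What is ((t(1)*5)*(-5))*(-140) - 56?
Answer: -17556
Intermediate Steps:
C(P) = -7
t(S) = S² - 6*S (t(S) = (S² - 7*S) + S = S² - 6*S)
((t(1)*5)*(-5))*(-140) - 56 = (((1*(-6 + 1))*5)*(-5))*(-140) - 56 = (((1*(-5))*5)*(-5))*(-140) - 56 = (-5*5*(-5))*(-140) - 56 = -25*(-5)*(-140) - 56 = 125*(-140) - 56 = -17500 - 56 = -17556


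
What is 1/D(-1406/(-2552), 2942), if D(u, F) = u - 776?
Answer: -1276/989473 ≈ -0.0012896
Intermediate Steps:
D(u, F) = -776 + u
1/D(-1406/(-2552), 2942) = 1/(-776 - 1406/(-2552)) = 1/(-776 - 1406*(-1/2552)) = 1/(-776 + 703/1276) = 1/(-989473/1276) = -1276/989473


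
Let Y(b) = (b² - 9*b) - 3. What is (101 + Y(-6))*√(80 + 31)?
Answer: 188*√111 ≈ 1980.7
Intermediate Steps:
Y(b) = -3 + b² - 9*b
(101 + Y(-6))*√(80 + 31) = (101 + (-3 + (-6)² - 9*(-6)))*√(80 + 31) = (101 + (-3 + 36 + 54))*√111 = (101 + 87)*√111 = 188*√111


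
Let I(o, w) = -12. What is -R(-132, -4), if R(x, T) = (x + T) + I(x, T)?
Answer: 148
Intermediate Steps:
R(x, T) = -12 + T + x (R(x, T) = (x + T) - 12 = (T + x) - 12 = -12 + T + x)
-R(-132, -4) = -(-12 - 4 - 132) = -1*(-148) = 148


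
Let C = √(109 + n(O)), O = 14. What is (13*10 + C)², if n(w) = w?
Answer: (130 + √123)² ≈ 19907.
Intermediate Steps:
C = √123 (C = √(109 + 14) = √123 ≈ 11.091)
(13*10 + C)² = (13*10 + √123)² = (130 + √123)²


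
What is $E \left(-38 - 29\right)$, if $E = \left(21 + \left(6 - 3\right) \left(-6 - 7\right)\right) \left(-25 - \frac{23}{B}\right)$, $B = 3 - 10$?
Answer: $- \frac{183312}{7} \approx -26187.0$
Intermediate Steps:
$B = -7$
$E = \frac{2736}{7}$ ($E = \left(21 + \left(6 - 3\right) \left(-6 - 7\right)\right) \left(-25 - \frac{23}{-7}\right) = \left(21 + 3 \left(-13\right)\right) \left(-25 - - \frac{23}{7}\right) = \left(21 - 39\right) \left(-25 + \frac{23}{7}\right) = \left(-18\right) \left(- \frac{152}{7}\right) = \frac{2736}{7} \approx 390.86$)
$E \left(-38 - 29\right) = \frac{2736 \left(-38 - 29\right)}{7} = \frac{2736}{7} \left(-67\right) = - \frac{183312}{7}$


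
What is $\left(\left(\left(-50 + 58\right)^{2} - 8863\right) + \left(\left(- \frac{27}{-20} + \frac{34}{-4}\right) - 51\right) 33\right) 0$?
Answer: $0$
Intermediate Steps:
$\left(\left(\left(-50 + 58\right)^{2} - 8863\right) + \left(\left(- \frac{27}{-20} + \frac{34}{-4}\right) - 51\right) 33\right) 0 = \left(\left(8^{2} - 8863\right) + \left(\left(\left(-27\right) \left(- \frac{1}{20}\right) + 34 \left(- \frac{1}{4}\right)\right) - 51\right) 33\right) 0 = \left(\left(64 - 8863\right) + \left(\left(\frac{27}{20} - \frac{17}{2}\right) - 51\right) 33\right) 0 = \left(-8799 + \left(- \frac{143}{20} - 51\right) 33\right) 0 = \left(-8799 - \frac{38379}{20}\right) 0 = \left(- \frac{214359}{20}\right) 0 = 0$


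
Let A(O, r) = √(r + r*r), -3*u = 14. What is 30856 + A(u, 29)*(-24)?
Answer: 30856 - 24*√870 ≈ 30148.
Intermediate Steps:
u = -14/3 (u = -⅓*14 = -14/3 ≈ -4.6667)
A(O, r) = √(r + r²)
30856 + A(u, 29)*(-24) = 30856 + √(29*(1 + 29))*(-24) = 30856 + √(29*30)*(-24) = 30856 + √870*(-24) = 30856 - 24*√870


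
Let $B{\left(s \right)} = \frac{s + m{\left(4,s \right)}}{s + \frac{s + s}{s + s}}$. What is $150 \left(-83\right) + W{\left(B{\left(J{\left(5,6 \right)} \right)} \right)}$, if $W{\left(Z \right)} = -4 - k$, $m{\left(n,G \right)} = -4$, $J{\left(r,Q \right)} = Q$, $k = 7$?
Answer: $-12461$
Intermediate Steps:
$B{\left(s \right)} = \frac{-4 + s}{1 + s}$ ($B{\left(s \right)} = \frac{s - 4}{s + \frac{s + s}{s + s}} = \frac{-4 + s}{s + \frac{2 s}{2 s}} = \frac{-4 + s}{s + 2 s \frac{1}{2 s}} = \frac{-4 + s}{s + 1} = \frac{-4 + s}{1 + s}$)
$W{\left(Z \right)} = -11$ ($W{\left(Z \right)} = -4 - 7 = -11$)
$150 \left(-83\right) + W{\left(B{\left(J{\left(5,6 \right)} \right)} \right)} = 150 \left(-83\right) - 11 = -12450 - 11 = -12461$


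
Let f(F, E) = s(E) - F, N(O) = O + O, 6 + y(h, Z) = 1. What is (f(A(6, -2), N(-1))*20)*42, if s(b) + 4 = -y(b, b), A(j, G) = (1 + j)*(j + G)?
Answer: -22680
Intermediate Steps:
y(h, Z) = -5 (y(h, Z) = -6 + 1 = -5)
A(j, G) = (1 + j)*(G + j)
N(O) = 2*O
s(b) = 1 (s(b) = -4 - 1*(-5) = -4 + 5 = 1)
f(F, E) = 1 - F
(f(A(6, -2), N(-1))*20)*42 = ((1 - (-2 + 6 + 6² - 2*6))*20)*42 = ((1 - (-2 + 6 + 36 - 12))*20)*42 = ((1 - 1*28)*20)*42 = ((1 - 28)*20)*42 = -27*20*42 = -540*42 = -22680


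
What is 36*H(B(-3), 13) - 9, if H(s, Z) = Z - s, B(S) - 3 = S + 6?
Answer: 243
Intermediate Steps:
B(S) = 9 + S (B(S) = 3 + (S + 6) = 3 + (6 + S) = 9 + S)
36*H(B(-3), 13) - 9 = 36*(13 - (9 - 3)) - 9 = 36*(13 - 1*6) - 9 = 36*(13 - 6) - 9 = 36*7 - 9 = 252 - 9 = 243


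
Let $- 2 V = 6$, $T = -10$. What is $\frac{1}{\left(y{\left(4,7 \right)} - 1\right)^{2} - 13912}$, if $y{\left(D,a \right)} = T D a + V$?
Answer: $\frac{1}{66744} \approx 1.4983 \cdot 10^{-5}$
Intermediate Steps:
$V = -3$ ($V = \left(- \frac{1}{2}\right) 6 = -3$)
$y{\left(D,a \right)} = -3 - 10 D a$ ($y{\left(D,a \right)} = - 10 D a - 3 = -3 - 10 D a$)
$\frac{1}{\left(y{\left(4,7 \right)} - 1\right)^{2} - 13912} = \frac{1}{\left(\left(-3 - 40 \cdot 7\right) - 1\right)^{2} - 13912} = \frac{1}{\left(\left(-3 - 280\right) - 1\right)^{2} - 13912} = \frac{1}{\left(-283 - 1\right)^{2} - 13912} = \frac{1}{\left(-284\right)^{2} - 13912} = \frac{1}{80656 - 13912} = \frac{1}{66744}$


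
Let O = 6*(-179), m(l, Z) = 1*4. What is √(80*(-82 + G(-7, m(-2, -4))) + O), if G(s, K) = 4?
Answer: I*√7314 ≈ 85.522*I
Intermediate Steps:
m(l, Z) = 4
O = -1074
√(80*(-82 + G(-7, m(-2, -4))) + O) = √(80*(-82 + 4) - 1074) = √(80*(-78) - 1074) = √(-6240 - 1074) = √(-7314) = I*√7314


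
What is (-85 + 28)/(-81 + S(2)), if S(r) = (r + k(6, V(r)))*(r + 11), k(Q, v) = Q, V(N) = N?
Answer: -57/23 ≈ -2.4783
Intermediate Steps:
S(r) = (6 + r)*(11 + r) (S(r) = (r + 6)*(r + 11) = (6 + r)*(11 + r))
(-85 + 28)/(-81 + S(2)) = (-85 + 28)/(-81 + (66 + 2**2 + 17*2)) = -57/(-81 + (66 + 4 + 34)) = -57/(-81 + 104) = -57/23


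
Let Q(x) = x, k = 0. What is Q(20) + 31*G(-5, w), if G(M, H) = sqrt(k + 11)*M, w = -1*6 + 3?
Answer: 20 - 155*sqrt(11) ≈ -494.08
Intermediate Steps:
w = -3 (w = -6 + 3 = -3)
G(M, H) = M*sqrt(11) (G(M, H) = sqrt(0 + 11)*M = sqrt(11)*M = M*sqrt(11))
Q(20) + 31*G(-5, w) = 20 + 31*(-5*sqrt(11)) = 20 - 155*sqrt(11)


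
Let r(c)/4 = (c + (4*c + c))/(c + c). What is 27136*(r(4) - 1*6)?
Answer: 162816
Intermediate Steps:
r(c) = 12 (r(c) = 4*((c + (4*c + c))/(c + c)) = 4*((c + 5*c)/((2*c))) = 4*((6*c)*(1/(2*c))) = 4*3 = 12)
27136*(r(4) - 1*6) = 27136*(12 - 1*6) = 27136*(12 - 6) = 27136*6 = 162816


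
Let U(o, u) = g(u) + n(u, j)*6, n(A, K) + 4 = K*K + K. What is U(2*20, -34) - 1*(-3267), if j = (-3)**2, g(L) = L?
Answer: 3749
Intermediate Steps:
j = 9
n(A, K) = -4 + K + K**2 (n(A, K) = -4 + (K*K + K) = -4 + (K**2 + K) = -4 + (K + K**2) = -4 + K + K**2)
U(o, u) = 516 + u (U(o, u) = u + (-4 + 9 + 9**2)*6 = u + (-4 + 9 + 81)*6 = u + 86*6 = u + 516 = 516 + u)
U(2*20, -34) - 1*(-3267) = (516 - 34) - 1*(-3267) = 482 + 3267 = 3749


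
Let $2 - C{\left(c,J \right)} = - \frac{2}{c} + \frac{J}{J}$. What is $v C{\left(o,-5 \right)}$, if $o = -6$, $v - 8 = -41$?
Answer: $-22$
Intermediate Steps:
$v = -33$ ($v = 8 - 41 = -33$)
$C{\left(c,J \right)} = 1 + \frac{2}{c}$ ($C{\left(c,J \right)} = 2 - \left(- \frac{2}{c} + \frac{J}{J}\right) = 2 - \left(- \frac{2}{c} + 1\right) = 2 - \left(1 - \frac{2}{c}\right) = 1 + \frac{2}{c}$)
$v C{\left(o,-5 \right)} = - 33 \frac{2 - 6}{-6} = - 33 \left(\left(- \frac{1}{6}\right) \left(-4\right)\right) = \left(-33\right) \frac{2}{3} = -22$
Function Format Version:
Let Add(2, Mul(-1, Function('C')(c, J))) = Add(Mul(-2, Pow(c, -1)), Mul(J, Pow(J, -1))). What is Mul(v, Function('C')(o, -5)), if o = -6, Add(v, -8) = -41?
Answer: -22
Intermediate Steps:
v = -33 (v = Add(8, -41) = -33)
Function('C')(c, J) = Add(1, Mul(2, Pow(c, -1))) (Function('C')(c, J) = Add(2, Mul(-1, Add(Mul(-2, Pow(c, -1)), Mul(J, Pow(J, -1))))) = Add(2, Mul(-1, Add(Mul(-2, Pow(c, -1)), 1))) = Add(2, Mul(-1, Add(1, Mul(-2, Pow(c, -1))))) = Add(2, Add(-1, Mul(2, Pow(c, -1)))) = Add(1, Mul(2, Pow(c, -1))))
Mul(v, Function('C')(o, -5)) = Mul(-33, Mul(Pow(-6, -1), Add(2, -6))) = Mul(-33, Mul(Rational(-1, 6), -4)) = Mul(-33, Rational(2, 3)) = -22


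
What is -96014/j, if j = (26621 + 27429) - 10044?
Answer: -48007/22003 ≈ -2.1818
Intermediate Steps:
j = 44006 (j = 54050 - 10044 = 44006)
-96014/j = -96014/44006 = -96014*1/44006 = -48007/22003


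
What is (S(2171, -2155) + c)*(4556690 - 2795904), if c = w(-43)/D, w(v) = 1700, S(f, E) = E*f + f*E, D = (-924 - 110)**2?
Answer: -4403771294332935490/267289 ≈ -1.6476e+13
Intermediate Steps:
D = 1069156 (D = (-1034)**2 = 1069156)
S(f, E) = 2*E*f (S(f, E) = E*f + E*f = 2*E*f)
c = 425/267289 (c = 1700/1069156 = 1700*(1/1069156) = 425/267289 ≈ 0.0015900)
(S(2171, -2155) + c)*(4556690 - 2795904) = (2*(-2155)*2171 + 425/267289)*(4556690 - 2795904) = (-9357010 + 425/267289)*1760786 = -2501025845465/267289*1760786 = -4403771294332935490/267289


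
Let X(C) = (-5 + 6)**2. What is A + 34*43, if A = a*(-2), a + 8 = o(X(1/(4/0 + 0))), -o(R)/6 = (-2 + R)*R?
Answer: 1466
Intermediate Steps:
X(C) = 1 (X(C) = 1**2 = 1)
o(R) = -6*R*(-2 + R) (o(R) = -6*(-2 + R)*R = -6*R*(-2 + R))
a = -2 (a = -8 + 6*1*(2 - 1*1) = -8 + 6*1*(2 - 1) = -8 + 6*1*1 = -8 + 6 = -2)
A = 4 (A = -2*(-2) = 4)
A + 34*43 = 4 + 34*43 = 4 + 1462 = 1466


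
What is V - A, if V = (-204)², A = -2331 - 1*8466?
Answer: 52413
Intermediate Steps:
A = -10797 (A = -2331 - 8466 = -10797)
V = 41616
V - A = 41616 - 1*(-10797) = 41616 + 10797 = 52413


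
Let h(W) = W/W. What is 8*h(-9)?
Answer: 8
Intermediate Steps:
h(W) = 1
8*h(-9) = 8*1 = 8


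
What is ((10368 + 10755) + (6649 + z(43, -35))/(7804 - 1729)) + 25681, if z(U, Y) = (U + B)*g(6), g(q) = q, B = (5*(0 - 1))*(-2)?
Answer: 284341267/6075 ≈ 46805.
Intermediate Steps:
B = 10 (B = (5*(-1))*(-2) = -5*(-2) = 10)
z(U, Y) = 60 + 6*U (z(U, Y) = (U + 10)*6 = (10 + U)*6 = 60 + 6*U)
((10368 + 10755) + (6649 + z(43, -35))/(7804 - 1729)) + 25681 = ((10368 + 10755) + (6649 + (60 + 6*43))/(7804 - 1729)) + 25681 = (21123 + (6649 + (60 + 258))/6075) + 25681 = (21123 + (6649 + 318)*(1/6075)) + 25681 = (21123 + 6967*(1/6075)) + 25681 = (21123 + 6967/6075) + 25681 = 128329192/6075 + 25681 = 284341267/6075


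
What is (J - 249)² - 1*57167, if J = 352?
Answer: -46558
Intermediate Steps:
(J - 249)² - 1*57167 = (352 - 249)² - 1*57167 = 103² - 57167 = 10609 - 57167 = -46558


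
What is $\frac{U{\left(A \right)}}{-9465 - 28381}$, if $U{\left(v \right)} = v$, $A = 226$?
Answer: $- \frac{113}{18923} \approx -0.0059716$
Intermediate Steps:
$\frac{U{\left(A \right)}}{-9465 - 28381} = \frac{226}{-9465 - 28381} = \frac{226}{-37846} = 226 \left(- \frac{1}{37846}\right) = - \frac{113}{18923}$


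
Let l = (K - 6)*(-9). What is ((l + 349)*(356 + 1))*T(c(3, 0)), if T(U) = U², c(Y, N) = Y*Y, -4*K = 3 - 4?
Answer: 46353951/4 ≈ 1.1588e+7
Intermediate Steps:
K = ¼ (K = -(3 - 4)/4 = -¼*(-1) = ¼ ≈ 0.25000)
l = 207/4 (l = (¼ - 6)*(-9) = -23/4*(-9) = 207/4 ≈ 51.750)
c(Y, N) = Y²
((l + 349)*(356 + 1))*T(c(3, 0)) = ((207/4 + 349)*(356 + 1))*(3²)² = ((1603/4)*357)*9² = (572271/4)*81 = 46353951/4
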